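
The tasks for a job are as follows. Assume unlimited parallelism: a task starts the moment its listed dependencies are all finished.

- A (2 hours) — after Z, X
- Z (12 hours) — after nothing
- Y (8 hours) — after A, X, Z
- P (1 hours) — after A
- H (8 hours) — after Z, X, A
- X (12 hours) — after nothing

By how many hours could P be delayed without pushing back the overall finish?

X→A→Y = 12+2+8 = 22 sets the makespan at 22 hours.
Longest path through P: 15 hours (earliest finish 15, latest finish 22).
Slack of P = 21 − 14 = 7 hours.

7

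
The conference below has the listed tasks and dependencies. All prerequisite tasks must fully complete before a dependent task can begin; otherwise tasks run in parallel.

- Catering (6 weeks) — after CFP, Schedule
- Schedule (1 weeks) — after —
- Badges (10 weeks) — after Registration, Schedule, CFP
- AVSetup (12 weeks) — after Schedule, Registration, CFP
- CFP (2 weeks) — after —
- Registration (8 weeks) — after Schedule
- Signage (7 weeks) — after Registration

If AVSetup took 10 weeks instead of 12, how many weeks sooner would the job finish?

2

Baseline: Schedule→Registration→AVSetup = 1+8+12 = 21 → 21 weeks.
AVSetup lies on that path, so at 10 weeks the path becomes 19 weeks.
That remains the longest chain; total 19 weeks.
Change in finish: 19 − 21 = -2 weeks.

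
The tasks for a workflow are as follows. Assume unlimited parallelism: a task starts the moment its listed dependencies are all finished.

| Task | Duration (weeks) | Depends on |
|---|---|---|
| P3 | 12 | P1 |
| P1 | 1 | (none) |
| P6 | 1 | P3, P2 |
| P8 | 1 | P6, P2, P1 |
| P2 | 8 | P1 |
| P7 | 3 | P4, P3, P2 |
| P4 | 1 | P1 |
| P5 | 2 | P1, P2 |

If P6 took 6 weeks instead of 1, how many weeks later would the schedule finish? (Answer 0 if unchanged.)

4

Critical path before the change: P1→P3→P7 = 1+12+3 = 16 giving 16 weeks.
P6 is off the critical path — its longest chain is 15 weeks, giving 1 of slack.
New critical path: P1→P3→P6→P8 = 1+12+6+1 = 20 ⇒ 20 weeks.
Change in finish: 20 − 16 = +4 weeks.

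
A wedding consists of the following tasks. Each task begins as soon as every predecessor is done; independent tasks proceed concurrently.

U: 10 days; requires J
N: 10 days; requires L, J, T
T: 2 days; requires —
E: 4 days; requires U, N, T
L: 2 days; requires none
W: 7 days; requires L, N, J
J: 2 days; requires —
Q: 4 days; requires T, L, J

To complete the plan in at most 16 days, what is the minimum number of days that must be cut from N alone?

Current finish: 19 days; target: 16.
N is on every critical path, so each day cut from N cuts the finish by one (this holds down to a finish of 16).
Need 19 − 16 = 3 days off N → N becomes 7 days, finish becomes 16.

3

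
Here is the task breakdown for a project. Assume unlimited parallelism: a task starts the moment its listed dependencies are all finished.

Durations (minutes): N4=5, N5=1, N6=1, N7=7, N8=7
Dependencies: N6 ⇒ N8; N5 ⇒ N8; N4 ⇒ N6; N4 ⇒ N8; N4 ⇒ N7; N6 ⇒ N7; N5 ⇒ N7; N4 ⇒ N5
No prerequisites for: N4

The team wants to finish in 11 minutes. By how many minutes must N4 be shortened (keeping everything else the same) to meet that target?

2

Current finish: 13 minutes; target: 11.
N4 is on every critical path, so each minute cut from N4 cuts the finish by one (this holds down to a finish of 9).
Need 13 − 11 = 2 minutes off N4 → N4 becomes 3 minutes, finish becomes 11.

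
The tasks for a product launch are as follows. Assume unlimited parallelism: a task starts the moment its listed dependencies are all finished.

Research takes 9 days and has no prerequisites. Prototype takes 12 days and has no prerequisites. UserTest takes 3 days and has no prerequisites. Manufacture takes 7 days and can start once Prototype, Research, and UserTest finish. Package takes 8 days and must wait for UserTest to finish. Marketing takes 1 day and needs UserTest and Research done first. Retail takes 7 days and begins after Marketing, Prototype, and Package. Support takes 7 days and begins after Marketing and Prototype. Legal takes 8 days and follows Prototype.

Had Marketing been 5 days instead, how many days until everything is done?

21

Actual critical path: Prototype→Legal = 12+8 = 20 ⇒ 20 days.
The longest path through Marketing is only 17 days, so Marketing has float 3.
The binding chain switches to Research→Marketing→Retail = 9+5+7 = 21; finish 21 days.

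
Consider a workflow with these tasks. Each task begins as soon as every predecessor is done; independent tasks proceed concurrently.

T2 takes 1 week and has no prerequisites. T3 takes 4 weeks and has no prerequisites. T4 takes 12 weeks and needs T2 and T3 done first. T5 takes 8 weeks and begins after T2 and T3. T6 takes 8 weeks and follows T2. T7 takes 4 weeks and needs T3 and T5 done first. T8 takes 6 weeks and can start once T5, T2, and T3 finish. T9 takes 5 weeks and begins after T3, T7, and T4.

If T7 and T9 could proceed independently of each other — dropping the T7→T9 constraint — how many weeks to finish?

Before: longest chain T3→T4→T9 = 4+12+5 = 21, finish 21.
Dropping T7→T9 doesn't change T9's earliest start (16); another predecessor still binds.
After: T3→T4→T9 = 4+12+5 = 21 → 21 weeks.

21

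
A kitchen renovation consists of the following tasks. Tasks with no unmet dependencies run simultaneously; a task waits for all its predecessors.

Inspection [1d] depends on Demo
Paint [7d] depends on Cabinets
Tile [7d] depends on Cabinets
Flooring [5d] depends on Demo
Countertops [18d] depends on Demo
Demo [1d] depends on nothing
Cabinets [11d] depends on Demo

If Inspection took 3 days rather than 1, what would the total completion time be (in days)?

Actual critical path: Demo→Cabinets→Paint = 1+11+7 = 19 ⇒ 19 days.
Inspection is off the critical path — its longest chain is 2 days, giving 17 of slack.
That remains the longest chain; total 19 days.

19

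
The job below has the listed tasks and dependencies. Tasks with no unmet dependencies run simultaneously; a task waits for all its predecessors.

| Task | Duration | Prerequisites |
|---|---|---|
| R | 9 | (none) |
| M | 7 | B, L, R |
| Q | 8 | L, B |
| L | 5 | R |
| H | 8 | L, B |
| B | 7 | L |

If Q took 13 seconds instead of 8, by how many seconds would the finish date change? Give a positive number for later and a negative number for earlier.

Actual critical path: R→L→B→Q = 9+5+7+8 = 29 ⇒ 29 seconds.
Since Q is critical, the +5 change carries straight to that chain (now 34 seconds).
The critical path is still R→L→B→Q; finish is now 34 seconds.
Change in finish: 34 − 29 = +5 seconds.

5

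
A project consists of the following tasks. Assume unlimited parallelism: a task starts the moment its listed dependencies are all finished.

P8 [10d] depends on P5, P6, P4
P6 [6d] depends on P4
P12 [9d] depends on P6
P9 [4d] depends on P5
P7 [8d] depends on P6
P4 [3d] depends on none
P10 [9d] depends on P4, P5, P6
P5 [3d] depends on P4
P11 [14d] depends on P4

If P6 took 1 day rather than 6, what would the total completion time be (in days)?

17

The binding path is P4→P6→P8 = 3+6+10 = 19; finish at 19 days.
P6 lies on that path, so at 1 day the path becomes 14 days.
New critical path: P4→P11 = 3+14 = 17 ⇒ 17 days.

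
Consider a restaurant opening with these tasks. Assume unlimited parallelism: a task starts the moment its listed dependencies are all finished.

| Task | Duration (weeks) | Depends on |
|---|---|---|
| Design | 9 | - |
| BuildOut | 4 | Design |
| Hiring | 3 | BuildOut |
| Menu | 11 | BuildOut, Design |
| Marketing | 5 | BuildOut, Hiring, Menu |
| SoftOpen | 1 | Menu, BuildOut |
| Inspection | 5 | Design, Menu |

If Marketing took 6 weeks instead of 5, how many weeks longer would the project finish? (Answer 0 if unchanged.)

1

Actual critical path: Design→BuildOut→Menu→Marketing = 9+4+11+5 = 29 ⇒ 29 weeks.
Since Marketing is critical, the +1 change carries straight to that chain (now 30 weeks).
The critical path is still Design→BuildOut→Menu→Marketing; finish is now 30 weeks.
Change in finish: 30 − 29 = +1 weeks.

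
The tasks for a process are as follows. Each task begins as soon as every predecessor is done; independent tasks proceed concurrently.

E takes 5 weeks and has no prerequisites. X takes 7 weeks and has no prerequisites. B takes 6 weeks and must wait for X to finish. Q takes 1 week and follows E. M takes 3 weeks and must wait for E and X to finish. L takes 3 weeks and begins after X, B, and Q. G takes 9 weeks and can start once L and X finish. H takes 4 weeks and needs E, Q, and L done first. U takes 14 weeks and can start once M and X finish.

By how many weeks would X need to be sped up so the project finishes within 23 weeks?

2

Current finish: 25 weeks; target: 23.
X is on every critical path, so each week cut from X cuts the finish by one (this holds down to a finish of 22).
Need 25 − 23 = 2 weeks off X → X becomes 5 weeks, finish becomes 23.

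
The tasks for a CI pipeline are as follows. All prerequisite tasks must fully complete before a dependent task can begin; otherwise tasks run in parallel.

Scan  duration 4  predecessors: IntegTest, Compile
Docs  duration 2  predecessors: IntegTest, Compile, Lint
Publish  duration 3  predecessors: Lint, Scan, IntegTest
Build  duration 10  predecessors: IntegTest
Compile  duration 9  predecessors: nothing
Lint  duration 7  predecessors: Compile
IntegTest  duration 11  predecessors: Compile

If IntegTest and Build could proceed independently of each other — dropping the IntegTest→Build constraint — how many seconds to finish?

With the dependency in place, Compile→IntegTest→Build = 9+11+10 = 30 sets the finish at 30 seconds.
Without IntegTest→Build, Build's earliest start moves from 20 to 0.
New critical path: Compile→IntegTest→Scan→Publish = 9+11+4+3 = 27 ⇒ 27 seconds.

27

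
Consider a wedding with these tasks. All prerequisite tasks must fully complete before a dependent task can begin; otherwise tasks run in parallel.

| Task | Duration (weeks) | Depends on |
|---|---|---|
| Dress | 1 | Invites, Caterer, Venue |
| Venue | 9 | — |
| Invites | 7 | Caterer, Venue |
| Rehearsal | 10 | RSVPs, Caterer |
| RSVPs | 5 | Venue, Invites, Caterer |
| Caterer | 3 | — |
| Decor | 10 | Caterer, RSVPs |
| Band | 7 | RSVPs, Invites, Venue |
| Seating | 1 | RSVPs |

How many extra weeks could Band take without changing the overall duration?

3

Critical path: Venue→Invites→RSVPs→Rehearsal = 9+7+5+10 = 31, so the finish is 31 weeks.
Band finishes as early as 28 and must finish by 31.
Slack of Band = 24 − 21 = 3 weeks.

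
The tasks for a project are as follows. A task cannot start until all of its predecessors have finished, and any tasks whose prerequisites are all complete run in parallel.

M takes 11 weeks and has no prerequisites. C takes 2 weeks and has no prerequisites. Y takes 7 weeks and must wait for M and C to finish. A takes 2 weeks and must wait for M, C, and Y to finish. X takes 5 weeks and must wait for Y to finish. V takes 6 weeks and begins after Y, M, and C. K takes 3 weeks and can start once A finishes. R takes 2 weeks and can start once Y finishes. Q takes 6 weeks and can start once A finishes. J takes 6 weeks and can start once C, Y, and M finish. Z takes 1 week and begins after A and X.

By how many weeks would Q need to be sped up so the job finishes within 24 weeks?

2

Current finish: 26 weeks; target: 24.
Q is on every critical path, so each week cut from Q cuts the finish by one (this holds down to a finish of 24).
Need 26 − 24 = 2 weeks off Q → Q becomes 4 weeks, finish becomes 24.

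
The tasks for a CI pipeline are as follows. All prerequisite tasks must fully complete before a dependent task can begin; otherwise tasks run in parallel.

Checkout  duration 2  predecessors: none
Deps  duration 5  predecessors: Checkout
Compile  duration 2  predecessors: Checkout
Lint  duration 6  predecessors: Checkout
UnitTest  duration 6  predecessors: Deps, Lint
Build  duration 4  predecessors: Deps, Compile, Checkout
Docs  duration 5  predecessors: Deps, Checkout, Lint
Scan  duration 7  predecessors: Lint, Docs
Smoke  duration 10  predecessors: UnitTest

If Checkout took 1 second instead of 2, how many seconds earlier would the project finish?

Critical path before the change: Checkout→Lint→UnitTest→Smoke = 2+6+6+10 = 24 giving 24 seconds.
Checkout lies on that path, so at 1 second the path becomes 23 seconds.
No other chain overtakes it, so the finish is 23 seconds.
Change in finish: 23 − 24 = -1 seconds.

1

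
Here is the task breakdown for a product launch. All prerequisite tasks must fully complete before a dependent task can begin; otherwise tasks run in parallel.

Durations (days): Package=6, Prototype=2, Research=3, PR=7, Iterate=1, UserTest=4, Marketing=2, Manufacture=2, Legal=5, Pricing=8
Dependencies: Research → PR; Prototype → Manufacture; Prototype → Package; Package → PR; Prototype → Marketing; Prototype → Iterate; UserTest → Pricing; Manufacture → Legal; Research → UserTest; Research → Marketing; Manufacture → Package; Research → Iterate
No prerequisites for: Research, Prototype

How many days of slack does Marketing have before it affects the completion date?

The longest chain is Prototype→Manufacture→Package→PR = 2+2+6+7 = 17; overall finish 17 days.
The longest chain containing Marketing totals 5 days.
Float = 17 − 5 = 12.

12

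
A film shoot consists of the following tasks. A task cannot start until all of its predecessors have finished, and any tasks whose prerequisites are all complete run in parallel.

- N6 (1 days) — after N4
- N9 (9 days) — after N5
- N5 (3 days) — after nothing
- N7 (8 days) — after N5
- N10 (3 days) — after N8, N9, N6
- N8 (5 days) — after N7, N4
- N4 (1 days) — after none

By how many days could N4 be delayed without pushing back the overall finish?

Critical path: N5→N7→N8→N10 = 3+8+5+3 = 19, so the finish is 19 days.
The longest chain containing N4 totals 9 days.
Float = 19 − 9 = 10.

10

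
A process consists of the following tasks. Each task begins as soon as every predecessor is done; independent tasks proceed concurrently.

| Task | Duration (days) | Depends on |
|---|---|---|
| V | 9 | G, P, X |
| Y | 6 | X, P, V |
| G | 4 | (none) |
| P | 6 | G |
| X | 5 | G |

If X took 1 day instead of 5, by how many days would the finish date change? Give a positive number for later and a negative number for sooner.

0

The binding path is G→P→V→Y = 4+6+9+6 = 25; finish at 25 days.
The longest path through X is only 24 days, so X has float 1.
That remains the longest chain; total 25 days.
Change in finish: 25 − 25 = +0 days.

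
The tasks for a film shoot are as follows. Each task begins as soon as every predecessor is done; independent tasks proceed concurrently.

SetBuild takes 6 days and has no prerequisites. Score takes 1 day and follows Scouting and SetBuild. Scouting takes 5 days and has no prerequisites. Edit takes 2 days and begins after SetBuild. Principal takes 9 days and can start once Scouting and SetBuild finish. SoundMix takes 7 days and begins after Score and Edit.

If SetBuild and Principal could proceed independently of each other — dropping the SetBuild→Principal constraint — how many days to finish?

With the dependency in place, SetBuild→Principal = 6+9 = 15 sets the finish at 15 days.
Without SetBuild→Principal, Principal's earliest start moves from 6 to 5.
After: SetBuild→Edit→SoundMix = 6+2+7 = 15 → 15 days.

15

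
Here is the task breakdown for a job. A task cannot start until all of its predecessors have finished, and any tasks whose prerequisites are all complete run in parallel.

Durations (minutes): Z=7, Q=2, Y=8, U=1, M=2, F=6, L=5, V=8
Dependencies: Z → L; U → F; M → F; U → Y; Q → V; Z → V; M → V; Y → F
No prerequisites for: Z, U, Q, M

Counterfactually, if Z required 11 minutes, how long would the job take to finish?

19

As given, the longest chain is Z→V = 7+8 = 15, so the finish is 15 minutes.
Z is on the critical path; changing it to 11 makes that path 19 minutes.
No other chain overtakes it, so the finish is 19 minutes.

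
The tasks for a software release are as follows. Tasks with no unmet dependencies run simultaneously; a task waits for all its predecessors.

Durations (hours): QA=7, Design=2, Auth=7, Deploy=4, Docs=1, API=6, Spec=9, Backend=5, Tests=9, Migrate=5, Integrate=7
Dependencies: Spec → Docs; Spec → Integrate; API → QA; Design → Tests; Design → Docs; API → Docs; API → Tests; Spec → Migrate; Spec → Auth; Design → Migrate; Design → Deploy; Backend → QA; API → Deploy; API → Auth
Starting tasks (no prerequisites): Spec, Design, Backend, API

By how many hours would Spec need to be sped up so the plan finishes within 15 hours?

1

Current finish: 16 hours; target: 15.
Spec is on every critical path, so each hour cut from Spec cuts the finish by one (this holds down to a finish of 15).
Need 16 − 15 = 1 hour off Spec → Spec becomes 8 hours, finish becomes 15.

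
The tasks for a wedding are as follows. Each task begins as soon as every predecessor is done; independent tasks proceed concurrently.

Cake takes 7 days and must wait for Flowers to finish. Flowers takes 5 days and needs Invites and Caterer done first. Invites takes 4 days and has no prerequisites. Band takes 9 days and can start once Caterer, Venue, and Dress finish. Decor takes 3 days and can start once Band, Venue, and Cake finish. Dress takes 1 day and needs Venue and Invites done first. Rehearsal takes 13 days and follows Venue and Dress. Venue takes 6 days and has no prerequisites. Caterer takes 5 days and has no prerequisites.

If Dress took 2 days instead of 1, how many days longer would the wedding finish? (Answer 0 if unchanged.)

Critical path before the change: Venue→Dress→Rehearsal = 6+1+13 = 20 giving 20 days.
Since Dress is critical, the +1 change carries straight to that chain (now 21 days).
No other chain overtakes it, so the finish is 21 days.
Change in finish: 21 − 20 = +1 days.

1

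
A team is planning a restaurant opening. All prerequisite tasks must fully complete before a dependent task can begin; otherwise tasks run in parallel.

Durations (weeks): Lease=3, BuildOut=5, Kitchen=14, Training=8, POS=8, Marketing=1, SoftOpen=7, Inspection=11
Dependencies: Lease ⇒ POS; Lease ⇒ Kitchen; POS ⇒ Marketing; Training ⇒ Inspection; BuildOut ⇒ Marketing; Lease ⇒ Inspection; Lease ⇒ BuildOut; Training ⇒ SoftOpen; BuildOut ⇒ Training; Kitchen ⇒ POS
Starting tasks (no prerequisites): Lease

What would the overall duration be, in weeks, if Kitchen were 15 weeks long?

Actual critical path: Lease→BuildOut→Training→Inspection = 3+5+8+11 = 27 ⇒ 27 weeks.
Kitchen is off the critical path — its longest chain is 26 weeks, giving 1 of slack.
The critical path is still Lease→BuildOut→Training→Inspection; finish is now 27 weeks.

27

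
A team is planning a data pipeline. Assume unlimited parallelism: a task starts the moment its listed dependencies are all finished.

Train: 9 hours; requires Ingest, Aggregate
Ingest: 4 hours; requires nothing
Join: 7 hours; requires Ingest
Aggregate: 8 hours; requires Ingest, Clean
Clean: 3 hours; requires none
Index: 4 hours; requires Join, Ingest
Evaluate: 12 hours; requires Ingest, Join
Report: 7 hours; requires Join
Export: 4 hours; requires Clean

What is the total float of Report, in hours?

5

Critical path: Ingest→Join→Evaluate = 4+7+12 = 23, so the finish is 23 hours.
Report finishes as early as 18 and must finish by 23.
Float = 23 − 18 = 5.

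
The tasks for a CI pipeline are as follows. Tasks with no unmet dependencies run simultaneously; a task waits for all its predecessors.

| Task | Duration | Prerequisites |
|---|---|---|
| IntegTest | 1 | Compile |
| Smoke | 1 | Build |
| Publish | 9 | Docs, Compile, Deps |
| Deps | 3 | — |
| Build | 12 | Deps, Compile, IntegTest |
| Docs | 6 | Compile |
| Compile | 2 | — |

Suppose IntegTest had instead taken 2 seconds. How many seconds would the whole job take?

17

Baseline: Compile→Docs→Publish = 2+6+9 = 17 → 17 seconds.
IntegTest is off the critical path — its longest chain is 16 seconds, giving 1 of slack.
Now Compile→IntegTest→Build→Smoke = 2+2+12+1 = 17 is longest, so the finish becomes 17 seconds.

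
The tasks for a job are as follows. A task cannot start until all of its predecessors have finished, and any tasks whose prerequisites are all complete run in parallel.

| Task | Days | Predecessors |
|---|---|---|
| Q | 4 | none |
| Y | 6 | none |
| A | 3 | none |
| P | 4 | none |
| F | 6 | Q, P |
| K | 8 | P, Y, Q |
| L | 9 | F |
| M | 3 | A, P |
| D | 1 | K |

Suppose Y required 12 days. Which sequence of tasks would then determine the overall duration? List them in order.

The binding path is Q→F→L = 4+6+9 = 19; finish at 19 days.
Y is off the critical path — its longest chain is 15 days, giving 4 of slack.
Now Y→K→D = 12+8+1 = 21 is longest, so the finish becomes 21 days.

Y, K, D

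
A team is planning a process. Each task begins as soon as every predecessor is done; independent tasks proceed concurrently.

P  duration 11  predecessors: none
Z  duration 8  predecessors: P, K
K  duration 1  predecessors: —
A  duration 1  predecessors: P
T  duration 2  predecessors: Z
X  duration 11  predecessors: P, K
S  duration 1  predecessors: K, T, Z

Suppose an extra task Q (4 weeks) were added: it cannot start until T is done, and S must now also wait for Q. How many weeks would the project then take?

26

Originally the project takes 22 weeks.
With Q inserted, S now waits for max(K, T, Z, Q).
New critical path: P→Z→T→Q→S = 11+8+2+4+1 = 26 ⇒ 26 weeks.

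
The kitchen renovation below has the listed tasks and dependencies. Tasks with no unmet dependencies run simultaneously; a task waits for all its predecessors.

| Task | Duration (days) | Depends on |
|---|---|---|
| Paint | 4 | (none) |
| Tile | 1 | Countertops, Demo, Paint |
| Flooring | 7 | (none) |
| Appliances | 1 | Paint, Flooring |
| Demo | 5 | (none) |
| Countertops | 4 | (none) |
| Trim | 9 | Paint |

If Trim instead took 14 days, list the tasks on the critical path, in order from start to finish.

Actual critical path: Paint→Trim = 4+9 = 13 ⇒ 13 days.
Trim lies on that path, so at 14 days the path becomes 18 days.
The critical path is still Paint→Trim; finish is now 18 days.

Paint, Trim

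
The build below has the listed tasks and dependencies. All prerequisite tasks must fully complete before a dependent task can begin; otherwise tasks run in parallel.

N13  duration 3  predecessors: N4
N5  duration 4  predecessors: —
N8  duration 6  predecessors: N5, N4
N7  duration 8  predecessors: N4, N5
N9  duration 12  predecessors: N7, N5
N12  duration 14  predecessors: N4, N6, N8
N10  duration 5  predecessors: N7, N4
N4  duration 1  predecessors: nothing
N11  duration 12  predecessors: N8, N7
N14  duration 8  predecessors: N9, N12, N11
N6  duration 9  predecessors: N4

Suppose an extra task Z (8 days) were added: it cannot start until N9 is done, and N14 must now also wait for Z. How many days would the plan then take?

40

Originally the plan takes 32 days.
With Z inserted, N14 now waits for max(N9, N12, N11, Z).
New critical path: N5→N7→N9→Z→N14 = 4+8+12+8+8 = 40 ⇒ 40 days.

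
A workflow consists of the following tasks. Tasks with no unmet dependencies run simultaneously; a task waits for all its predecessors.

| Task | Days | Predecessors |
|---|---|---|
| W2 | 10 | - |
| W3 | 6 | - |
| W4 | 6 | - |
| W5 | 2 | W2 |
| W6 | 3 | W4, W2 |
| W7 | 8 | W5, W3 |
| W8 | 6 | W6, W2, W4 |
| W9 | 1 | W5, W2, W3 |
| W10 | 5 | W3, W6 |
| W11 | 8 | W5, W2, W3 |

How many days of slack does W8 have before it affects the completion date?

Critical path: W2→W5→W7 = 10+2+8 = 20, so the finish is 20 days.
Longest path through W8: 19 days (earliest finish 19, latest finish 20).
So W8 can slip 20 − 19 = 1 day.

1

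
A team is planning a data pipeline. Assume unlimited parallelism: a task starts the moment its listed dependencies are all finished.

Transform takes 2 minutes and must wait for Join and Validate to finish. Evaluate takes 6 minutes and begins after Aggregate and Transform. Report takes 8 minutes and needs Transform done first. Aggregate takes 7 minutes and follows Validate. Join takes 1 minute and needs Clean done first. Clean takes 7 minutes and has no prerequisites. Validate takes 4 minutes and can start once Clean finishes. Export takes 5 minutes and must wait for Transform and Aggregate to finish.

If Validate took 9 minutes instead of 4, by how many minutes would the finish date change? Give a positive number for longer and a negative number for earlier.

The binding path is Clean→Validate→Aggregate→Evaluate = 7+4+7+6 = 24; finish at 24 minutes.
Since Validate is critical, the +5 change carries straight to that chain (now 29 minutes).
That remains the longest chain; total 29 minutes.
Change in finish: 29 − 24 = +5 minutes.

5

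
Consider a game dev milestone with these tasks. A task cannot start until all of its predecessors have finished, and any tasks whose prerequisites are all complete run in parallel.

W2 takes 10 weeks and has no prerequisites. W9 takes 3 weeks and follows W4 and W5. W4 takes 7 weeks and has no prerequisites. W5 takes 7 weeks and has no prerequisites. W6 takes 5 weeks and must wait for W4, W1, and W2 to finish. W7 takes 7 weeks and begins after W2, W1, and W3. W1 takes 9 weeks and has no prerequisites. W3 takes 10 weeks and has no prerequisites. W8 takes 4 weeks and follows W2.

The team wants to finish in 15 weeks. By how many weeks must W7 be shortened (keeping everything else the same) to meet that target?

Current finish: 17 weeks; target: 15.
W7 is on every critical path, so each week cut from W7 cuts the finish by one (this holds down to a finish of 15).
Need 17 − 15 = 2 weeks off W7 → W7 becomes 5 weeks, finish becomes 15.

2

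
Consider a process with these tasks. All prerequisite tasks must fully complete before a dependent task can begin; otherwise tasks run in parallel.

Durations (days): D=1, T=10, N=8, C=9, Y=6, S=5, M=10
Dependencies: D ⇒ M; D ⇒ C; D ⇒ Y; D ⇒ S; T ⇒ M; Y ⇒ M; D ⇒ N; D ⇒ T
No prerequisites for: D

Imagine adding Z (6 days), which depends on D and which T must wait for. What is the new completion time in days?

Originally the schedule takes 21 days.
With Z inserted, T now waits for max(D, Z).
New critical path: D→Z→T→M = 1+6+10+10 = 27 ⇒ 27 days.

27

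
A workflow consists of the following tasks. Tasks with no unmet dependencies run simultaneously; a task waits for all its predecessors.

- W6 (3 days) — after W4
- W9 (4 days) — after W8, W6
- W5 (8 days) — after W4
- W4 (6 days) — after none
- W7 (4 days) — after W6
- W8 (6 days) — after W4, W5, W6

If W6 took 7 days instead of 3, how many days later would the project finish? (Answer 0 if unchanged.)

The binding path is W4→W5→W8→W9 = 6+8+6+4 = 24; finish at 24 days.
W6 has 5 days of float (longest path through it is 19).
No other chain overtakes it, so the finish is 24 days.
Change in finish: 24 − 24 = +0 days.

0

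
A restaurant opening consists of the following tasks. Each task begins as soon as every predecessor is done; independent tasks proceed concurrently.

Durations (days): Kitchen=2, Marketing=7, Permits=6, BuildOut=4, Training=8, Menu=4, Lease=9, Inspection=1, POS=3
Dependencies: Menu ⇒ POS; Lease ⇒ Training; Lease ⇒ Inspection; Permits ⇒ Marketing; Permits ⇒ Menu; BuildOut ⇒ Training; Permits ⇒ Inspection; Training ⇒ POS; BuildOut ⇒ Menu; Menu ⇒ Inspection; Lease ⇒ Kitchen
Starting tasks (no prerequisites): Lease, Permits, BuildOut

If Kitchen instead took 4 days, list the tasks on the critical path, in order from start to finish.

Lease, Training, POS

Actual critical path: Lease→Training→POS = 9+8+3 = 20 ⇒ 20 days.
Kitchen has 9 days of float (longest path through it is 11).
The critical path is still Lease→Training→POS; finish is now 20 days.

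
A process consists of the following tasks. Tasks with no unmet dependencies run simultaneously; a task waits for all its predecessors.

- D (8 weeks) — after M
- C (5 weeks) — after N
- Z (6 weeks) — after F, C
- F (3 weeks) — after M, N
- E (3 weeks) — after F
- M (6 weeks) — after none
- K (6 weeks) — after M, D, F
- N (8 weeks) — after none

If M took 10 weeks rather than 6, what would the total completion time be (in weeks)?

24

Baseline: M→D→K = 6+8+6 = 20 → 20 weeks.
Since M is critical, the +4 change carries straight to that chain (now 24 weeks).
The critical path is still M→D→K; finish is now 24 weeks.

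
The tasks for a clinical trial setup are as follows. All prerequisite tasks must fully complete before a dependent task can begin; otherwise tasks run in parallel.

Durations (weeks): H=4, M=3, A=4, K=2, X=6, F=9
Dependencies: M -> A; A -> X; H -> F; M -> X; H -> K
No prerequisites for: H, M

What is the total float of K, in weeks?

7

The longest chain is H→F = 4+9 = 13; overall finish 13 weeks.
K finishes as early as 6 and must finish by 13.
Float = 13 − 6 = 7.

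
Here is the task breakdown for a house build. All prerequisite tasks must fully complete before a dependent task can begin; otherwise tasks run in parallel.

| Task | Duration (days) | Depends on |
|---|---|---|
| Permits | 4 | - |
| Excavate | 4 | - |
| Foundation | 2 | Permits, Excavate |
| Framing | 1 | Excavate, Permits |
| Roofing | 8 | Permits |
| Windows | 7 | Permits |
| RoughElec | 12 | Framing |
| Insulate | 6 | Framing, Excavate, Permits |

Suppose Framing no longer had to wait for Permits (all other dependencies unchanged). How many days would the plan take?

17

Before: longest chain Permits→Framing→RoughElec = 4+1+12 = 17, finish 17.
Dropping Permits→Framing doesn't change Framing's earliest start (4); another predecessor still binds.
New critical path: Excavate→Framing→RoughElec = 4+1+12 = 17 ⇒ 17 days.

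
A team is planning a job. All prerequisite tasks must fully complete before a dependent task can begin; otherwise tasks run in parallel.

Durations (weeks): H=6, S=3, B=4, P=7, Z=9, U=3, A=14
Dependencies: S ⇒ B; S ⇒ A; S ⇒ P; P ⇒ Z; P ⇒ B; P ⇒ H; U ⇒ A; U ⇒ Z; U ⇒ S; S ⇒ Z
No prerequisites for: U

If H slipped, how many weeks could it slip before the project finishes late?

3

Critical path: U→S→P→Z = 3+3+7+9 = 22, so the finish is 22 weeks.
The longest chain containing H totals 19 weeks.
Float = 22 − 19 = 3.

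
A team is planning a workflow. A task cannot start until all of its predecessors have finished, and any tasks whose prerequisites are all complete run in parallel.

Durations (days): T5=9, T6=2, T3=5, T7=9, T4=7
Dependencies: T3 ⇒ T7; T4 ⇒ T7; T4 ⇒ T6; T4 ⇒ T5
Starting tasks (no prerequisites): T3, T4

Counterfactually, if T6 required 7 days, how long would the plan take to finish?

Actual critical path: T4→T5 = 7+9 = 16 ⇒ 16 days.
T6 has 7 days of float (longest path through it is 9).
The critical path is still T4→T5; finish is now 16 days.

16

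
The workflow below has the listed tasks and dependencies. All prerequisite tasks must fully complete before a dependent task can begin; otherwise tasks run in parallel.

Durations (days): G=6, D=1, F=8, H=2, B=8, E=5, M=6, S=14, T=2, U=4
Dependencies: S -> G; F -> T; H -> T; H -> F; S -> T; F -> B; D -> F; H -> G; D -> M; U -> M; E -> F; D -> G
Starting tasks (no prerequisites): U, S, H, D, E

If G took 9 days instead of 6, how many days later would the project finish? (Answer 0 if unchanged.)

2

Baseline: E→F→B = 5+8+8 = 21 → 21 days.
The longest path through G is only 20 days, so G has float 1.
Now S→G = 14+9 = 23 is longest, so the finish becomes 23 days.
Change in finish: 23 − 21 = +2 days.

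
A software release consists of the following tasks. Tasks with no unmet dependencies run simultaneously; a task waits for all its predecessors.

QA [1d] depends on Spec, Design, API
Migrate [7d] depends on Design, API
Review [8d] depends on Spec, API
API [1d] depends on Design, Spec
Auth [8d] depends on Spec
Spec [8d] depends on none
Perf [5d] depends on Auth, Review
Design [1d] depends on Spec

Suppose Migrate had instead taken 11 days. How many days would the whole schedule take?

23

The binding path is Spec→Design→API→Review→Perf = 8+1+1+8+5 = 23; finish at 23 days.
The longest path through Migrate is only 17 days, so Migrate has float 6.
The critical path is still Spec→Design→API→Review→Perf; finish is now 23 days.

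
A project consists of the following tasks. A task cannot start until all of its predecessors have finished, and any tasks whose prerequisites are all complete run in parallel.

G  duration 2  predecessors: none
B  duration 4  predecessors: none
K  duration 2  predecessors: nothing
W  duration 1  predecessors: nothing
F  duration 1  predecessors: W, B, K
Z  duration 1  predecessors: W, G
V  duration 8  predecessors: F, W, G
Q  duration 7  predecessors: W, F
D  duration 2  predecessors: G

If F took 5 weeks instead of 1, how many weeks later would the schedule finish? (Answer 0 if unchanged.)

4

Critical path before the change: B→F→V = 4+1+8 = 13 giving 13 weeks.
Since F is critical, the +4 change carries straight to that chain (now 17 weeks).
That remains the longest chain; total 17 weeks.
Change in finish: 17 − 13 = +4 weeks.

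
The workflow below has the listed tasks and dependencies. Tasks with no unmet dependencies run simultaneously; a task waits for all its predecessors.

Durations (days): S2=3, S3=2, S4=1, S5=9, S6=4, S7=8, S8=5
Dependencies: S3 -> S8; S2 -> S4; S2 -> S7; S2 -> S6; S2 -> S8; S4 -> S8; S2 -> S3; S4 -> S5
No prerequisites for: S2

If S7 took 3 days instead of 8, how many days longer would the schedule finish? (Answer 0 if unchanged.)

0

The binding path is S2→S4→S5 = 3+1+9 = 13; finish at 13 days.
S7 is off the critical path — its longest chain is 11 days, giving 2 of slack.
The critical path is still S2→S4→S5; finish is now 13 days.
Change in finish: 13 − 13 = +0 days.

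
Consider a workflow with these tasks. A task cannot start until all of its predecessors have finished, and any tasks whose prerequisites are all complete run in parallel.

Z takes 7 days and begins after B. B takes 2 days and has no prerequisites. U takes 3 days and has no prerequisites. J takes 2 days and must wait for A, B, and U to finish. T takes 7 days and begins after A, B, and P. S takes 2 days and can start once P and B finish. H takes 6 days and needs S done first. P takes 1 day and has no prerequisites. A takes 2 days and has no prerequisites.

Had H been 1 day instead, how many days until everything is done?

As given, the longest chain is B→S→H = 2+2+6 = 10, so the finish is 10 days.
Since H is critical, the -5 change carries straight to that chain (now 5 days).
New critical path: B→T = 2+7 = 9 ⇒ 9 days.

9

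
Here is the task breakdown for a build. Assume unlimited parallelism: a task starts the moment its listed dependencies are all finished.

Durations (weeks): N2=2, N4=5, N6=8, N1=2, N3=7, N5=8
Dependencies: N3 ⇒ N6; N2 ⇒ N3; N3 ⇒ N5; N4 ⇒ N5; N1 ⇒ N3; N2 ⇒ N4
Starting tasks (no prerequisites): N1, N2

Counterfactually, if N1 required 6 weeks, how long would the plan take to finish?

As given, the longest chain is N1→N3→N5 = 2+7+8 = 17, so the finish is 17 weeks.
Since N1 is critical, the +4 change carries straight to that chain (now 21 weeks).
That remains the longest chain; total 21 weeks.

21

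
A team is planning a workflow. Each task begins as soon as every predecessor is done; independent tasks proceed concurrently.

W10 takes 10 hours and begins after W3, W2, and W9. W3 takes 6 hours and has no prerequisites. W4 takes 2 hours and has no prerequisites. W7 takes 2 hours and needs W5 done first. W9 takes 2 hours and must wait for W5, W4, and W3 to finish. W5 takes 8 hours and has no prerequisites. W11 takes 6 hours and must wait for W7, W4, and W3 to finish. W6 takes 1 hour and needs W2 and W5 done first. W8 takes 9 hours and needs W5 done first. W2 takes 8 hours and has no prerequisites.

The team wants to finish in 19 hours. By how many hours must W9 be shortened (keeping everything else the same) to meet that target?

Current finish: 20 hours; target: 19.
W9 is on every critical path, so each hour cut from W9 cuts the finish by one (this holds down to a finish of 19).
Need 20 − 19 = 1 hour off W9 → W9 becomes 1 hour, finish becomes 19.

1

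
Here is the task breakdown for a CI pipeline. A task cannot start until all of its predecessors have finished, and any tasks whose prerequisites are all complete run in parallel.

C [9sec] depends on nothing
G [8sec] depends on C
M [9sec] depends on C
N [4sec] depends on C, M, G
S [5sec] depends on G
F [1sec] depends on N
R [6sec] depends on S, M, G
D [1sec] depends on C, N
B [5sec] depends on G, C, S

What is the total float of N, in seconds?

5

C→G→S→R = 9+8+5+6 = 28 sets the makespan at 28 seconds.
The longest chain containing N totals 23 seconds.
So N can slip 27 − 22 = 5 seconds.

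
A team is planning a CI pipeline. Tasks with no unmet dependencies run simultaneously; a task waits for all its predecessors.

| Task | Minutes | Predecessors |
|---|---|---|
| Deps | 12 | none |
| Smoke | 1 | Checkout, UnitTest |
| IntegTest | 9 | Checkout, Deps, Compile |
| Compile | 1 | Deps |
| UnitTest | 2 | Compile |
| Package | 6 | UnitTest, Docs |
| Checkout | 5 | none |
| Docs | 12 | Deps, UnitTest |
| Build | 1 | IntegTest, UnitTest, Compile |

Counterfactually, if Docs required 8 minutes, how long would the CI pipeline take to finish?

Actual critical path: Deps→Compile→UnitTest→Docs→Package = 12+1+2+12+6 = 33 ⇒ 33 minutes.
Docs lies on that path, so at 8 minutes the path becomes 29 minutes.
The critical path is still Deps→Compile→UnitTest→Docs→Package; finish is now 29 minutes.

29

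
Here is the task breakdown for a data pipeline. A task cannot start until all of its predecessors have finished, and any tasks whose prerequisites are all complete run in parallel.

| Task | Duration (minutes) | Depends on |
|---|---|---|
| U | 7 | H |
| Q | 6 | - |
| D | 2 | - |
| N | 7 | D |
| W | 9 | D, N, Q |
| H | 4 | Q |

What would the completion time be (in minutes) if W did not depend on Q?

With the dependency in place, D→N→W = 2+7+9 = 18 sets the finish at 18 minutes.
Dropping Q→W doesn't change W's earliest start (9); another predecessor still binds.
The longest chain is now D→N→W = 2+7+9 = 18, so the data pipeline takes 18 minutes.

18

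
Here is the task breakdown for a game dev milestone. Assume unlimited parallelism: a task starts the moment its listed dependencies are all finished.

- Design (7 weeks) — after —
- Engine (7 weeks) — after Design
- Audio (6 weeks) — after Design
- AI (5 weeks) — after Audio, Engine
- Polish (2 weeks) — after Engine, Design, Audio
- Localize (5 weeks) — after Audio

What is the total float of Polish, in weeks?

The longest chain is Design→Engine→AI = 7+7+5 = 19; overall finish 19 weeks.
The longest chain containing Polish totals 16 weeks.
So Polish can slip 19 − 16 = 3 weeks.

3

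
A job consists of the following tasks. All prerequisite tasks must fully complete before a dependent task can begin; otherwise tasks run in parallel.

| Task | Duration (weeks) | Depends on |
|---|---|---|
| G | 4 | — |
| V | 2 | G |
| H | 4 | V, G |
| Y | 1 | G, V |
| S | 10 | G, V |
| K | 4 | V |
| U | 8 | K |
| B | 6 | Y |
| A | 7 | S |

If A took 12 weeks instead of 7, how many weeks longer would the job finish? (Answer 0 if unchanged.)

As given, the longest chain is G→V→S→A = 4+2+10+7 = 23, so the finish is 23 weeks.
Since A is critical, the +5 change carries straight to that chain (now 28 weeks).
That remains the longest chain; total 28 weeks.
Change in finish: 28 − 23 = +5 weeks.

5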